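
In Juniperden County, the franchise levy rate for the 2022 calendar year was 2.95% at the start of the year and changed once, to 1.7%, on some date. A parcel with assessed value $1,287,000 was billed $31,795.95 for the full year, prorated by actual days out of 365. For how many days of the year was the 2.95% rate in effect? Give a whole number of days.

225 days

Let d = days at the first rate; then 365 − d days at the second rate.
$1,287,000 × [2.95%·d + 1.7%·(365−d)] / 365 = $31,795.95
Solving gives d = 225, so the new rate took effect on 14 Aug 2022.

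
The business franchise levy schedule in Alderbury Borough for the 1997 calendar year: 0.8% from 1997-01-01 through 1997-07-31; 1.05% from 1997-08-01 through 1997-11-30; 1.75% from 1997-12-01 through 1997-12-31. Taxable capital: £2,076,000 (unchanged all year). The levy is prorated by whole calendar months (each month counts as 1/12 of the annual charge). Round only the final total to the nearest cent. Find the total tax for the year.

1997-01-01 to 1997-07-31: 7 months at 0.8% → £2,076,000 × 0.8% × 7/12 = £9,688.0000
1997-08-01 to 1997-11-30: 4 months at 1.05% → £2,076,000 × 1.05% × 4/12 = £7,266.0000
1997-12-01 to 1997-12-31: 1 month at 1.75% → £2,076,000 × 1.75% × 1/12 = £3,027.5000
Total = £19,981.5000

£19,981.50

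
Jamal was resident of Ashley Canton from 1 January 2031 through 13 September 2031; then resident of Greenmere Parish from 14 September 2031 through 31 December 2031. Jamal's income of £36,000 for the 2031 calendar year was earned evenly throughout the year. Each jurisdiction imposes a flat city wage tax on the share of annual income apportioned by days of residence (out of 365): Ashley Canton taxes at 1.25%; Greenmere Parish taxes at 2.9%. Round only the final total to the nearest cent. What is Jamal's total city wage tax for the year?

£627.39

Ashley Canton, 1 January – 13 September 2031: 256 days → £36,000 × 1.25% × 256/365 = £315.6164
Greenmere Parish, 14 September – 31 December 2031: 109 days → £36,000 × 2.9% × 109/365 = £311.7699
Total = £627.3863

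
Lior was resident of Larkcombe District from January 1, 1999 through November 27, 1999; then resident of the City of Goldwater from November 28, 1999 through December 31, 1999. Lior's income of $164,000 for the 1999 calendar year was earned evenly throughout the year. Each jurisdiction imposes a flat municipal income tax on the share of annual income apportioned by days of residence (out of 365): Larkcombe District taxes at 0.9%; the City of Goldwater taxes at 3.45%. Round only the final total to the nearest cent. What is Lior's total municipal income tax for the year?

Larkcombe District, January 1 – November 27, 1999: 331 days → $164,000 × 0.9% × 331/365 = $1,338.5096
The City of Goldwater, November 28 – December 31, 1999: 34 days → $164,000 × 3.45% × 34/365 = $527.0466
Total = $1,865.5562

$1,865.56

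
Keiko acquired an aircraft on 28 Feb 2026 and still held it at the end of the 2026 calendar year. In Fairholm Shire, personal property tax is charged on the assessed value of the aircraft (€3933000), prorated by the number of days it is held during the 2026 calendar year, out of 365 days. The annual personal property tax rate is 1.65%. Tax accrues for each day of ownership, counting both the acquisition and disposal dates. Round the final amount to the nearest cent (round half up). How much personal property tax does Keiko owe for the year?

Days held (28 Feb – 31 Dec 2026): 307 out of 365
Tax = €3933000 × 1.65% × 307/365 = €54582.4973

€54582.50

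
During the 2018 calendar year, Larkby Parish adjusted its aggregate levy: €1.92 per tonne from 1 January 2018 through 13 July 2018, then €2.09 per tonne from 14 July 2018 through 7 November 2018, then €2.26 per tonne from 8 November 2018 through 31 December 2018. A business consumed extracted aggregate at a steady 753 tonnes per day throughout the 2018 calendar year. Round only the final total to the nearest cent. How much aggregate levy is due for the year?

1 January – 13 July 2018: 194 days × 753 tonnes/day = 146,082 tonnes at €1.92/tonne → €280,477.44
14 July – 7 November 2018: 117 days × 753 tonnes/day = 88,101 tonnes at €2.09/tonne → €184,131.09
8 November – 31 December 2018: 54 days × 753 tonnes/day = 40,662 tonnes at €2.26/tonne → €91,896.12

€556,504.65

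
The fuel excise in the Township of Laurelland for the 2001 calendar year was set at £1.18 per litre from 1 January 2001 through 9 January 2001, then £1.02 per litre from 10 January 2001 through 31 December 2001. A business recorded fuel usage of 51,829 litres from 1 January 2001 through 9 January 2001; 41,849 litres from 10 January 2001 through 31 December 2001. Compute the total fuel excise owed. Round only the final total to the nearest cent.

1 January – 9 January 2001: 51,829 litres at £1.18/litre → £61,158.22
10 January – 31 December 2001: 41,849 litres at £1.02/litre → £42,685.98

£103,844.20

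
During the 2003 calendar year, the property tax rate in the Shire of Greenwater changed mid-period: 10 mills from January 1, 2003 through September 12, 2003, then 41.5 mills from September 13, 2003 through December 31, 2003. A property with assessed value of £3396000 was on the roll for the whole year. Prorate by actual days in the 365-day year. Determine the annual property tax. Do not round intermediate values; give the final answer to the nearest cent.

January 1 – September 12, 2003: 255 days at 10 mills → £3396000 × 1% × 255/365 = £23725.4795
September 13 – December 31, 2003: 110 days at 41.5 mills → £3396000 × 4.15% × 110/365 = £42473.2603
Total = £66198.7397

£66198.74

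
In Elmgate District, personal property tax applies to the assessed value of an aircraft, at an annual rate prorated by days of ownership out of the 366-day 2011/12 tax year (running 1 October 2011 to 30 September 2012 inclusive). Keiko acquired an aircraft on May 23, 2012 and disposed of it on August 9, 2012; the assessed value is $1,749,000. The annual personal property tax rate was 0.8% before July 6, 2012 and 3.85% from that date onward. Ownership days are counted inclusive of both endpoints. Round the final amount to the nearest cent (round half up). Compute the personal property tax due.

$8,121.38

May 23 – July 5, 2012: 44 days at 0.8% → $1,749,000 × 0.8% × 44/366 = $1,682.0984
July 6 – August 9, 2012: 35 days at 3.85% → $1,749,000 × 3.85% × 35/366 = $6,439.2828
Total = $8,121.3811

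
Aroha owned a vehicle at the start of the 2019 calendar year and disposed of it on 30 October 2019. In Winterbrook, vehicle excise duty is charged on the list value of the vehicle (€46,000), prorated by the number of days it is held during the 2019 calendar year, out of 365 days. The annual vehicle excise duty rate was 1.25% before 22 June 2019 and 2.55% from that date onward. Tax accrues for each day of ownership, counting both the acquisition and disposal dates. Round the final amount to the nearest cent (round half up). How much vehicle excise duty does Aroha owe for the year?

1 January – 21 June 2019: 172 days at 1.25% → €46,000 × 1.25% × 172/365 = €270.9589
22 June – 30 October 2019: 131 days at 2.55% → €46,000 × 2.55% × 131/365 = €420.9945
Total = €691.9534

€691.95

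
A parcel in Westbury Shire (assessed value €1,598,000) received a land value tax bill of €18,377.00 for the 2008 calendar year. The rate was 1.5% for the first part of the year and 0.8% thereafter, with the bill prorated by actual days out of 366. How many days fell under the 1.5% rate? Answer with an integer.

183 days

Let d = days at the first rate; then 366 − d days at the second rate.
€1,598,000 × [1.5%·d + 0.8%·(366−d)] / 366 = €18,377.00
Solving gives d = 183, so the new rate took effect on July 2, 2008.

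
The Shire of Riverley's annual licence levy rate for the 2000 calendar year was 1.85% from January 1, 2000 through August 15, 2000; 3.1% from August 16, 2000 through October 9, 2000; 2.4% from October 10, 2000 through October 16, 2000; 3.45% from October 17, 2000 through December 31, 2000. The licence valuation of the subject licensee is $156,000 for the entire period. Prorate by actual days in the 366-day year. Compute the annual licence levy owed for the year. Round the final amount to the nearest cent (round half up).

January 1 – August 15, 2000: 228 days at 1.85% → $156,000 × 1.85% × 228/366 = $1,797.8361
August 16 – October 9, 2000: 55 days at 3.1% → $156,000 × 3.1% × 55/366 = $726.7213
October 10 – October 16, 2000: 7 days at 2.4% → $156,000 × 2.4% × 7/366 = $71.6066
October 17 – December 31, 2000: 76 days at 3.45% → $156,000 × 3.45% × 76/366 = $1,117.5738
Total = $3,713.7377

$3,713.74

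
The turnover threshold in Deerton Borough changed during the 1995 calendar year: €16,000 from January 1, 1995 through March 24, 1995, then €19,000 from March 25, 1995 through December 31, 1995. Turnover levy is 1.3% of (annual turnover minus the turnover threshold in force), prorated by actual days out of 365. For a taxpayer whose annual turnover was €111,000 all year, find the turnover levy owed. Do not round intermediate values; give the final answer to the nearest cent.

€1,204.87

January 1 – March 24, 1995: 83 days, exemption €16,000 → (€111,000 − €16,000) × 1.3% × 83/365 = €280.8356
March 25 – December 31, 1995: 282 days, exemption €19,000 → (€111,000 − €19,000) × 1.3% × 282/365 = €924.0329
Total = €1,204.8685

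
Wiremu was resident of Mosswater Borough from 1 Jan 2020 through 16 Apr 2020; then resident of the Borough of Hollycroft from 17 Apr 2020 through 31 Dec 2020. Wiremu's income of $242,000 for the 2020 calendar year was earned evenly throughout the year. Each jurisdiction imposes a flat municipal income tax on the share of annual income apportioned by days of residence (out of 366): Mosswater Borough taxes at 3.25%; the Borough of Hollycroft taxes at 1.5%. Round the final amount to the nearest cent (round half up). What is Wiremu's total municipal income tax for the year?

$4,868.10

Mosswater Borough, 1 Jan – 16 Apr 2020: 107 days → $242,000 × 3.25% × 107/366 = $2,299.3306
The Borough of Hollycroft, 17 Apr – 31 Dec 2020: 259 days → $242,000 × 1.5% × 259/366 = $2,568.7705
Total = $4,868.1011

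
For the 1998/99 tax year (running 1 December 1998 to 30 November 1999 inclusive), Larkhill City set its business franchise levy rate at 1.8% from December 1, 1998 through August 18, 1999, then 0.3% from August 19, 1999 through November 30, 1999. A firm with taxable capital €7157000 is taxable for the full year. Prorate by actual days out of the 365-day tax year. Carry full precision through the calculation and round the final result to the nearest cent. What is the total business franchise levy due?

December 1, 1998 – August 18, 1999: 261 days at 1.8% → €7157000 × 1.8% × 261/365 = €92119.4137
August 19 – November 30, 1999: 104 days at 0.3% → €7157000 × 0.3% × 104/365 = €6117.7644
Total = €98237.1781

€98237.18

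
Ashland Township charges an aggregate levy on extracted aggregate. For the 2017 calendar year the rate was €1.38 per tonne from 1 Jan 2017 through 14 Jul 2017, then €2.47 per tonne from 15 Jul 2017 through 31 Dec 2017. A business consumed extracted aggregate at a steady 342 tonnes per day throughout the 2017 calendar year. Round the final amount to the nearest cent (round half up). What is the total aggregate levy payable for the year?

€235,638.00

1 Jan – 14 Jul 2017: 195 days × 342 tonnes/day = 66,690 tonnes at €1.38/tonne → €92,032.20
15 Jul – 31 Dec 2017: 170 days × 342 tonnes/day = 58,140 tonnes at €2.47/tonne → €143,605.80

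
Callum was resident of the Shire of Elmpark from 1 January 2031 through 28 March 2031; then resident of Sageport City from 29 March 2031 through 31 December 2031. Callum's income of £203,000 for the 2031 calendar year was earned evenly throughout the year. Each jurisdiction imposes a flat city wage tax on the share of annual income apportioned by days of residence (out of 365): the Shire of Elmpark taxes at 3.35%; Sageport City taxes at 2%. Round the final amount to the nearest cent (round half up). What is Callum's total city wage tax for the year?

The Shire of Elmpark, 1 January – 28 March 2031: 87 days → £203,000 × 3.35% × 87/365 = £1,620.9411
Sageport City, 29 March – 31 December 2031: 278 days → £203,000 × 2% × 278/365 = £3,092.2740
Total = £4,713.2151

£4,713.22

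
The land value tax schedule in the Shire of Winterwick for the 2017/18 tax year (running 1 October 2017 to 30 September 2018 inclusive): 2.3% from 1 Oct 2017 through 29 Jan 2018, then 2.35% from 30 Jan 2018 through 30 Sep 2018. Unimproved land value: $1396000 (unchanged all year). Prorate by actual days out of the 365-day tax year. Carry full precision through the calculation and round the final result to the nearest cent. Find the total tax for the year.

$32574.61

1 Oct 2017 – 29 Jan 2018: 121 days at 2.3% → $1396000 × 2.3% × 121/365 = $10644.0219
30 Jan – 30 Sep 2018: 244 days at 2.35% → $1396000 × 2.35% × 244/365 = $21930.5863
Total = $32574.6082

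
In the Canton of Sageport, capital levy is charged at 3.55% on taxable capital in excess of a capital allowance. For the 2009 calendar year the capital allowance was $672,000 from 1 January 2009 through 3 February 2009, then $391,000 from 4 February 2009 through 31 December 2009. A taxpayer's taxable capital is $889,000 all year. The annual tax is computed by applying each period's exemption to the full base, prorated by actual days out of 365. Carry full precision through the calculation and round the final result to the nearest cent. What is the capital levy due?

$16,749.78

1 January – 3 February 2009: 34 days, exemption $672,000 → ($889,000 − $672,000) × 3.55% × 34/365 = $717.5863
4 February – 31 December 2009: 331 days, exemption $391,000 → ($889,000 − $391,000) × 3.55% × 331/365 = $16,032.1890
Total = $16,749.7753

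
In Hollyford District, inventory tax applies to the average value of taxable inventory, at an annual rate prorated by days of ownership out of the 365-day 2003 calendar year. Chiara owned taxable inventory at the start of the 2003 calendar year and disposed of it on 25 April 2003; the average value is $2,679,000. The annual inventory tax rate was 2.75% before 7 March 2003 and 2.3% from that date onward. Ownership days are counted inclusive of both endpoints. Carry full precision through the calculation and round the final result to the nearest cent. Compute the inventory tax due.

$21,560.45

1 January – 6 March 2003: 65 days at 2.75% → $2,679,000 × 2.75% × 65/365 = $13,119.7603
7 March – 25 April 2003: 50 days at 2.3% → $2,679,000 × 2.3% × 50/365 = $8,440.6849
Total = $21,560.4452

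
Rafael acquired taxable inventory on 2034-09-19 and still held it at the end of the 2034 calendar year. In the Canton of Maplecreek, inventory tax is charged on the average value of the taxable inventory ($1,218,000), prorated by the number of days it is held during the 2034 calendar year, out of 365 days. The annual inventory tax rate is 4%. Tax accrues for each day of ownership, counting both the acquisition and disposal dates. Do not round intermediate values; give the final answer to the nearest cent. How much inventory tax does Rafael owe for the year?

Days held (2034-09-19 to 2034-12-31): 104 out of 365
Tax = $1,218,000 × 4% × 104/365 = $13,881.8630

$13,881.86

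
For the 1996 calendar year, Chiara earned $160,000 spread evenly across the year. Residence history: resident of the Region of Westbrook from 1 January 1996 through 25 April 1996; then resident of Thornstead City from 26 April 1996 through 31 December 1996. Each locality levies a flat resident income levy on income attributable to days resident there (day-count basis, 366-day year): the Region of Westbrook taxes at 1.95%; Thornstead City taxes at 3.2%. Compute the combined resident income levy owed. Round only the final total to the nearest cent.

The Region of Westbrook, 1 January – 25 April 1996: 116 days → $160,000 × 1.95% × 116/366 = $988.8525
Thornstead City, 26 April – 31 December 1996: 250 days → $160,000 × 3.2% × 250/366 = $3,497.2678
Total = $4,486.1202

$4,486.12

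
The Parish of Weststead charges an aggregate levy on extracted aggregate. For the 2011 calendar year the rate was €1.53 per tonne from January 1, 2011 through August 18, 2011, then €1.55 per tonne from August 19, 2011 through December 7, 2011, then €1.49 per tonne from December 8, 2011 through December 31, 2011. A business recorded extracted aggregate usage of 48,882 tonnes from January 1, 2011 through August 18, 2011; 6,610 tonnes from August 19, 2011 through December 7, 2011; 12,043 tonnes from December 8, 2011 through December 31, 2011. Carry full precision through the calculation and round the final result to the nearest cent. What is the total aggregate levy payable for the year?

€102,979.03

January 1 – August 18, 2011: 48,882 tonnes at €1.53/tonne → €74,789.46
August 19 – December 7, 2011: 6,610 tonnes at €1.55/tonne → €10,245.50
December 8 – December 31, 2011: 12,043 tonnes at €1.49/tonne → €17,944.07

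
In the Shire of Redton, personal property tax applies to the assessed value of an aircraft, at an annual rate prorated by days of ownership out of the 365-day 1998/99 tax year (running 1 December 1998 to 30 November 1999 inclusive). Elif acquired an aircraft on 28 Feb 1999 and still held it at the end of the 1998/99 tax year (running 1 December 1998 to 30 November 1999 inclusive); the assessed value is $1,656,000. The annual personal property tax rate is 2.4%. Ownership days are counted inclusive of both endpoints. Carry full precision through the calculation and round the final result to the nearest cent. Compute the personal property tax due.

$30,053.00

Days held (28 Feb – 30 Nov 1999): 276 out of 365
Tax = $1,656,000 × 2.4% × 276/365 = $30,052.9973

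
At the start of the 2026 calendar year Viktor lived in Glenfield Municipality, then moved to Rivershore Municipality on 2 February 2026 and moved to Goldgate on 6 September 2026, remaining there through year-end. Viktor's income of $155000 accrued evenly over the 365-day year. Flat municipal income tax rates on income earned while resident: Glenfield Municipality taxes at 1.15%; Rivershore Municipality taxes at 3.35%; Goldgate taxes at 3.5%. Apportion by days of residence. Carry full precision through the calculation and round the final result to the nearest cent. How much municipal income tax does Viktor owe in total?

Glenfield Municipality, 1 January – 1 February 2026: 32 days → $155000 × 1.15% × 32/365 = $156.2740
Rivershore Municipality, 2 February – 5 September 2026: 216 days → $155000 × 3.35% × 216/365 = $3072.8219
Goldgate, 6 September – 31 December 2026: 117 days → $155000 × 3.5% × 117/365 = $1738.9726
Total = $4968.0685

$4968.07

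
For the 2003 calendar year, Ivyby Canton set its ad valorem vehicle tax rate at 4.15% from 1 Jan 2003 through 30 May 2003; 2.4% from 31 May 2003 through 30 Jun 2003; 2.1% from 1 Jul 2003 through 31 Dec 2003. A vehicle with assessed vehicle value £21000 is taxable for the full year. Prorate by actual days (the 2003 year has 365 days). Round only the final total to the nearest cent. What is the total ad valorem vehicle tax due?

£623.27

1 Jan – 30 May 2003: 150 days at 4.15% → £21000 × 4.15% × 150/365 = £358.1507
31 May – 30 Jun 2003: 31 days at 2.4% → £21000 × 2.4% × 31/365 = £42.8055
1 Jul – 31 Dec 2003: 184 days at 2.1% → £21000 × 2.1% × 184/365 = £222.3123
Total = £623.2685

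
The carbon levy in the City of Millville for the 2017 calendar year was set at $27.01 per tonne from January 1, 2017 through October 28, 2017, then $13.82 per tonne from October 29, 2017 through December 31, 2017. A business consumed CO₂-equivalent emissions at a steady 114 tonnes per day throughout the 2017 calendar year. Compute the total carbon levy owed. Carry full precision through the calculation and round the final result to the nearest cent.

January 1 – October 28, 2017: 301 days × 114 tonnes/day = 34,314 tonnes at $27.01/tonne → $926,821.14
October 29 – December 31, 2017: 64 days × 114 tonnes/day = 7,296 tonnes at $13.82/tonne → $100,830.72

$1,027,651.86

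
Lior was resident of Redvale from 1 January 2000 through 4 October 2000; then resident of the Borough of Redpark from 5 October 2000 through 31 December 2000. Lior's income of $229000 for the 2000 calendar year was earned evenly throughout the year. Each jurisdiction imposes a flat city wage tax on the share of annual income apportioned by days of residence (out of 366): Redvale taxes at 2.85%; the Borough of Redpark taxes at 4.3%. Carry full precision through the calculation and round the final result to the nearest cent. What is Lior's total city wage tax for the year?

Redvale, 1 January – 4 October 2000: 278 days → $229000 × 2.85% × 278/366 = $4957.2869
The Borough of Redpark, 5 October – 31 December 2000: 88 days → $229000 × 4.3% × 88/366 = $2367.5847
Total = $7324.8716

$7324.87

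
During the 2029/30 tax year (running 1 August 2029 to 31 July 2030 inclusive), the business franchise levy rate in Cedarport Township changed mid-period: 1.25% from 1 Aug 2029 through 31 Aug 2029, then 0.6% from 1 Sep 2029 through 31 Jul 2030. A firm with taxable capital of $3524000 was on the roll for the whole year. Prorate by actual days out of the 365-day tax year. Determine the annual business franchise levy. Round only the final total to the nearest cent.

$23089.44

1 Aug – 31 Aug 2029: 31 days at 1.25% → $3524000 × 1.25% × 31/365 = $3741.2329
1 Sep 2029 – 31 Jul 2030: 334 days at 0.6% → $3524000 × 0.6% × 334/365 = $19348.2082
Total = $23089.4411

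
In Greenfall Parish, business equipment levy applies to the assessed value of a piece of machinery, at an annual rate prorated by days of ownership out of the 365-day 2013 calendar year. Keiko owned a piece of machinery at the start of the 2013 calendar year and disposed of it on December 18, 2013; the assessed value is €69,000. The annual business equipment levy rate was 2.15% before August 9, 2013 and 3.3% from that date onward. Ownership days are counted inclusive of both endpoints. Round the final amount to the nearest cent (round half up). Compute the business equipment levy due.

January 1 – August 8, 2013: 220 days at 2.15% → €69,000 × 2.15% × 220/365 = €894.1644
August 9 – December 18, 2013: 132 days at 3.3% → €69,000 × 3.3% × 132/365 = €823.4630
Total = €1,717.6274

€1,717.63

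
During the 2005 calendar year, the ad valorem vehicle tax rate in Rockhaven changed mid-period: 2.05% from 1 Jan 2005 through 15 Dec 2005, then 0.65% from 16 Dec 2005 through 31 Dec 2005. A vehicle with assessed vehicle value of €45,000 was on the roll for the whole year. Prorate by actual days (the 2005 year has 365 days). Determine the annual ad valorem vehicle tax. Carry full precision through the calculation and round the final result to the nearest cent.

€894.88

1 Jan – 15 Dec 2005: 349 days at 2.05% → €45,000 × 2.05% × 349/365 = €882.0616
16 Dec – 31 Dec 2005: 16 days at 0.65% → €45,000 × 0.65% × 16/365 = €12.8219
Total = €894.8836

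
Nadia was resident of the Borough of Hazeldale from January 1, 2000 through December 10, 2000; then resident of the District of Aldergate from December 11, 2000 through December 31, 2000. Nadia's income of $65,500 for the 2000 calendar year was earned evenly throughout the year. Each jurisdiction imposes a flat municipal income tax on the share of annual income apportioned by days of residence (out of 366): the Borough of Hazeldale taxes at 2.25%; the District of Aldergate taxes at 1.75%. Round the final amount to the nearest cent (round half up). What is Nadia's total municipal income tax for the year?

$1,454.96

The Borough of Hazeldale, January 1 – December 10, 2000: 345 days → $65,500 × 2.25% × 345/366 = $1,389.1906
The District of Aldergate, December 11 – December 31, 2000: 21 days → $65,500 × 1.75% × 21/366 = $65.7684
Total = $1,454.9590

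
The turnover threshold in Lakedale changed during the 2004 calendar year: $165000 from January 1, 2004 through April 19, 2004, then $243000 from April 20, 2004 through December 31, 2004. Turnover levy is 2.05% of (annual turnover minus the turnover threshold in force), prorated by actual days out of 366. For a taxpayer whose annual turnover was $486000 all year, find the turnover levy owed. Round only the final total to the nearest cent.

$5462.07

January 1 – April 19, 2004: 110 days, exemption $165000 → ($486000 − $165000) × 2.05% × 110/366 = $1977.7459
April 20 – December 31, 2004: 256 days, exemption $243000 → ($486000 − $243000) × 2.05% × 256/366 = $3484.3279
Total = $5462.0738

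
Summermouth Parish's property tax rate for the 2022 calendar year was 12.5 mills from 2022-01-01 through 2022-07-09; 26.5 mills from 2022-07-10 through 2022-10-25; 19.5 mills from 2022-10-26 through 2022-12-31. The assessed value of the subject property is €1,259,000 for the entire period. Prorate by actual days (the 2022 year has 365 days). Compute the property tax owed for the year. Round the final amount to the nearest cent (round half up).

€22,570.59

2022-01-01 to 2022-07-09: 190 days at 12.5 mills → €1,259,000 × 1.25% × 190/365 = €8,192.1233
2022-07-10 to 2022-10-25: 108 days at 26.5 mills → €1,259,000 × 2.65% × 108/365 = €9,871.9397
2022-10-26 to 2022-12-31: 67 days at 19.5 mills → €1,259,000 × 1.95% × 67/365 = €4,506.5301
Total = €22,570.5932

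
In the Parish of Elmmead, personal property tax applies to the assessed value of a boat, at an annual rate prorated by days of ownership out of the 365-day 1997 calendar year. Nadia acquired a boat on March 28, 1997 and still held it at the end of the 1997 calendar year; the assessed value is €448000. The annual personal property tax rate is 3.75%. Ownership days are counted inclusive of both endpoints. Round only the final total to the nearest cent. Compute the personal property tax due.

Days held (March 28 – December 31, 1997): 279 out of 365
Tax = €448000 × 3.75% × 279/365 = €12841.6438

€12841.64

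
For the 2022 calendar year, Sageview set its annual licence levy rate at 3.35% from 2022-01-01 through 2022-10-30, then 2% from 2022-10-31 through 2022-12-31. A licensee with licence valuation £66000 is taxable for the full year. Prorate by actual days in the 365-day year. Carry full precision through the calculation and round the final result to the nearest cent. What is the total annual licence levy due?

£2059.65

2022-01-01 to 2022-10-30: 303 days at 3.35% → £66000 × 3.35% × 303/365 = £1835.4329
2022-10-31 to 2022-12-31: 62 days at 2% → £66000 × 2% × 62/365 = £224.2192
Total = £2059.6521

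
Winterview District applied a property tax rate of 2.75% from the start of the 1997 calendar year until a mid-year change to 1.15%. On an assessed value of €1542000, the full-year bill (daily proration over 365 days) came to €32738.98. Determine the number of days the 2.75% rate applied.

Let d = days at the first rate; then 365 − d days at the second rate.
€1542000 × [2.75%·d + 1.15%·(365−d)] / 365 = €32738.98
Solving gives d = 222, so the new rate took effect on 11 August 1997.

222 days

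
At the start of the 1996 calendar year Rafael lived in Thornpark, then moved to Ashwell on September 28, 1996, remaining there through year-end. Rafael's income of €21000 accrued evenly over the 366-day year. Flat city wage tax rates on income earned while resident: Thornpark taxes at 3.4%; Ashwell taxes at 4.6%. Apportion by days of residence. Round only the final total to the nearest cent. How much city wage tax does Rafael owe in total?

Thornpark, January 1 – September 27, 1996: 271 days → €21000 × 3.4% × 271/366 = €528.6721
Ashwell, September 28 – December 31, 1996: 95 days → €21000 × 4.6% × 95/366 = €250.7377
Total = €779.4098

€779.41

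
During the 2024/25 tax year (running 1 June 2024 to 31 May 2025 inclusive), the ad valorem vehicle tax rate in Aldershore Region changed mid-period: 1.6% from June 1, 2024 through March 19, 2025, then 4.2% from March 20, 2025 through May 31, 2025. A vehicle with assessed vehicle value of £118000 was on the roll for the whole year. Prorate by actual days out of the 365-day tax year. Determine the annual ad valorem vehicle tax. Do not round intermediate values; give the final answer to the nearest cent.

£2501.60

June 1, 2024 – March 19, 2025: 292 days at 1.6% → £118000 × 1.6% × 292/365 = £1510.4000
March 20 – May 31, 2025: 73 days at 4.2% → £118000 × 4.2% × 73/365 = £991.2000
Total = £2501.6000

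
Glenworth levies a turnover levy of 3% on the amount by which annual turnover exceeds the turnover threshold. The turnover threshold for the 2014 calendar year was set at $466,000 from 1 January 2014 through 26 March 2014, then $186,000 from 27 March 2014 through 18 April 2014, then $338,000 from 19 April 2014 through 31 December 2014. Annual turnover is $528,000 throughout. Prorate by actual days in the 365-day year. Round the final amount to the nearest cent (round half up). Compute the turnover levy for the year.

$5,093.10

1 January – 26 March 2014: 85 days, exemption $466,000 → ($528,000 − $466,000) × 3% × 85/365 = $433.1507
27 March – 18 April 2014: 23 days, exemption $186,000 → ($528,000 − $186,000) × 3% × 23/365 = $646.5205
19 April – 31 December 2014: 257 days, exemption $338,000 → ($528,000 − $338,000) × 3% × 257/365 = $4,013.4247
Total = $5,093.0959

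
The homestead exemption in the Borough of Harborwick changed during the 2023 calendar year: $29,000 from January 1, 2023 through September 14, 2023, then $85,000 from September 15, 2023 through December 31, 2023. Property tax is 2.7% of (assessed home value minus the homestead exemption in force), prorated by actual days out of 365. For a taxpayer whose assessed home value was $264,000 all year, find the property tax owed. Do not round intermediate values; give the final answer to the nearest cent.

$5,897.61

January 1 – September 14, 2023: 257 days, exemption $29,000 → ($264,000 − $29,000) × 2.7% × 257/365 = $4,467.5753
September 15 – December 31, 2023: 108 days, exemption $85,000 → ($264,000 − $85,000) × 2.7% × 108/365 = $1,430.0384
Total = $5,897.6137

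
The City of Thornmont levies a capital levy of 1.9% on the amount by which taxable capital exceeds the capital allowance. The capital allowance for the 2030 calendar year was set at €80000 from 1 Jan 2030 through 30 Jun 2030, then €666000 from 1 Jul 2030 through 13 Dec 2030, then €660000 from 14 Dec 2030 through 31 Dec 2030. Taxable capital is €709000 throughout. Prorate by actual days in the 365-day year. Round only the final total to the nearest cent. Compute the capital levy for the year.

€6343.87

1 Jan – 30 Jun 2030: 181 days, exemption €80000 → (€709000 − €80000) × 1.9% × 181/365 = €5926.3863
1 Jul – 13 Dec 2030: 166 days, exemption €666000 → (€709000 − €666000) × 1.9% × 166/365 = €371.5671
14 Dec – 31 Dec 2030: 18 days, exemption €660000 → (€709000 − €660000) × 1.9% × 18/365 = €45.9123
Total = €6343.8658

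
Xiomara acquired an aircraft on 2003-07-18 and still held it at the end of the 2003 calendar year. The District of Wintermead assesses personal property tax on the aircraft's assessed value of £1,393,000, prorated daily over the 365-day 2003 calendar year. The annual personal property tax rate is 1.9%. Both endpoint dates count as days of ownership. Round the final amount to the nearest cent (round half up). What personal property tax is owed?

Days held (2003-07-18 to 2003-12-31): 167 out of 365
Tax = £1,393,000 × 1.9% × 167/365 = £12,109.5589

£12,109.56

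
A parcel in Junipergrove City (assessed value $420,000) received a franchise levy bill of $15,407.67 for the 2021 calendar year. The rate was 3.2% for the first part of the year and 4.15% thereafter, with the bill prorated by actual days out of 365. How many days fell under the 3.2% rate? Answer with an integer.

Let d = days at the first rate; then 365 − d days at the second rate.
$420,000 × [3.2%·d + 4.15%·(365−d)] / 365 = $15,407.67
Solving gives d = 185, so the new rate took effect on July 5, 2021.

185 days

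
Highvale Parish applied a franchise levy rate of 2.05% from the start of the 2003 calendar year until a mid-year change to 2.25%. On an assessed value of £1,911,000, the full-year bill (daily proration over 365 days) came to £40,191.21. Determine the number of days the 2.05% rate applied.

268 days

Let d = days at the first rate; then 365 − d days at the second rate.
£1,911,000 × [2.05%·d + 2.25%·(365−d)] / 365 = £40,191.21
Solving gives d = 268, so the new rate took effect on 26 Sep 2003.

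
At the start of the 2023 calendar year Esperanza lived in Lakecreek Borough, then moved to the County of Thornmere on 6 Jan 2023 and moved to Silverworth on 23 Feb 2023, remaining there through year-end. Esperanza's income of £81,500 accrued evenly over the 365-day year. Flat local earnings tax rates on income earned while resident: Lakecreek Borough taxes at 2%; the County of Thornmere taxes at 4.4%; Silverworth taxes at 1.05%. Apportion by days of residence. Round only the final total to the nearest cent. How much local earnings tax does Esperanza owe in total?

£1,225.40

Lakecreek Borough, 1 Jan – 5 Jan 2023: 5 days → £81,500 × 2% × 5/365 = £22.3288
The County of Thornmere, 6 Jan – 22 Feb 2023: 48 days → £81,500 × 4.4% × 48/365 = £471.5836
Silverworth, 23 Feb – 31 Dec 2023: 312 days → £81,500 × 1.05% × 312/365 = £731.4904
Total = £1,225.4027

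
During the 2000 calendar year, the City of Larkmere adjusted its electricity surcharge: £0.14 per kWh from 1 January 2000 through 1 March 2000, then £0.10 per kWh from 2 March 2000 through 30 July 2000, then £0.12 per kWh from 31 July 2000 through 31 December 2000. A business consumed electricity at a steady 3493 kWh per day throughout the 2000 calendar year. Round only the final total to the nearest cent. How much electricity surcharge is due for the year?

£147,125.16

1 January – 1 March 2000: 61 days × 3493 kWh/day = 213,073 kWh at £0.14/kWh → £29,830.22
2 March – 30 July 2000: 151 days × 3493 kWh/day = 527,443 kWh at £0.10/kWh → £52,744.30
31 July – 31 December 2000: 154 days × 3493 kWh/day = 537,922 kWh at £0.12/kWh → £64,550.64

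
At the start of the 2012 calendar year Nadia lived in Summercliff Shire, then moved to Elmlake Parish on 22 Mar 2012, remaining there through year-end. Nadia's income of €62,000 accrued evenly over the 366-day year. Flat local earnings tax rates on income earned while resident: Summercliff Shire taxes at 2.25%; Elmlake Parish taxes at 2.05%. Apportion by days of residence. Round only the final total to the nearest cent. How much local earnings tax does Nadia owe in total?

Summercliff Shire, 1 Jan – 21 Mar 2012: 81 days → €62,000 × 2.25% × 81/366 = €308.7295
Elmlake Parish, 22 Mar – 31 Dec 2012: 285 days → €62,000 × 2.05% × 285/366 = €989.7131
Total = €1,298.4426

€1,298.44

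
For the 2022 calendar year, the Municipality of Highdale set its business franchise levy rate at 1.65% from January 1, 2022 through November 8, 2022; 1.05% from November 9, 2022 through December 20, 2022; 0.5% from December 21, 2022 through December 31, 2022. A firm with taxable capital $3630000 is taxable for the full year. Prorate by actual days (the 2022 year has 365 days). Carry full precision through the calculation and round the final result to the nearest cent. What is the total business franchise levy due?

$56130.74

January 1 – November 8, 2022: 312 days at 1.65% → $3630000 × 1.65% × 312/365 = $51197.9178
November 9 – December 20, 2022: 42 days at 1.05% → $3630000 × 1.05% × 42/365 = $4385.8356
December 21 – December 31, 2022: 11 days at 0.5% → $3630000 × 0.5% × 11/365 = $546.9863
Total = $56130.7397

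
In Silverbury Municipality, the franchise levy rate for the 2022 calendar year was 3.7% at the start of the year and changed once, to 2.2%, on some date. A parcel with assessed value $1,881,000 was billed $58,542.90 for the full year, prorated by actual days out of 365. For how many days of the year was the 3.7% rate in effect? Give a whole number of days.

222 days

Let d = days at the first rate; then 365 − d days at the second rate.
$1,881,000 × [3.7%·d + 2.2%·(365−d)] / 365 = $58,542.90
Solving gives d = 222, so the new rate took effect on August 11, 2022.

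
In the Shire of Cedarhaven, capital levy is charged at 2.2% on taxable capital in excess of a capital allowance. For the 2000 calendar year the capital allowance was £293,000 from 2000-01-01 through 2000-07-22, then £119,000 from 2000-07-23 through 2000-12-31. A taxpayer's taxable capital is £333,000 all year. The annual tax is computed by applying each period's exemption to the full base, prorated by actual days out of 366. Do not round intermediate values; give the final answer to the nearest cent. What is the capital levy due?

2000-01-01 to 2000-07-22: 204 days, exemption £293,000 → (£333,000 − £293,000) × 2.2% × 204/366 = £490.4918
2000-07-23 to 2000-12-31: 162 days, exemption £119,000 → (£333,000 − £119,000) × 2.2% × 162/366 = £2,083.8689
Total = £2,574.3607

£2,574.36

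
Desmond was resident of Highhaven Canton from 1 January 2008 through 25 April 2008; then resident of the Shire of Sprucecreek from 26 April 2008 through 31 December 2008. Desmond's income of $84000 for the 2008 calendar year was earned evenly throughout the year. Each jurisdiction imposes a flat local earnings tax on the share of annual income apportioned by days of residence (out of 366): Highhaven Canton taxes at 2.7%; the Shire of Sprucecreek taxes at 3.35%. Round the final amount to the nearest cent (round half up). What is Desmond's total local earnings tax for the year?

Highhaven Canton, 1 January – 25 April 2008: 116 days → $84000 × 2.7% × 116/366 = $718.8197
The Shire of Sprucecreek, 26 April – 31 December 2008: 250 days → $84000 × 3.35% × 250/366 = $1922.1311
Total = $2640.9508

$2640.95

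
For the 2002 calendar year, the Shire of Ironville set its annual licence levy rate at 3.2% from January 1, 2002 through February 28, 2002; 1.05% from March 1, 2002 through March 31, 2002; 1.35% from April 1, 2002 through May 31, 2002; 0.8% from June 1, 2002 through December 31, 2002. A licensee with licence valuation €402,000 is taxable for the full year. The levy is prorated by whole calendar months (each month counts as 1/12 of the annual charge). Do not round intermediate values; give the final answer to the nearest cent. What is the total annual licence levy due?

€5,276.25

January 1 – February 28, 2002: 2 months at 3.2% → €402,000 × 3.2% × 2/12 = €2,144.0000
March 1 – March 31, 2002: 1 month at 1.05% → €402,000 × 1.05% × 1/12 = €351.7500
April 1 – May 31, 2002: 2 months at 1.35% → €402,000 × 1.35% × 2/12 = €904.5000
June 1 – December 31, 2002: 7 months at 0.8% → €402,000 × 0.8% × 7/12 = €1,876.0000
Total = €5,276.2500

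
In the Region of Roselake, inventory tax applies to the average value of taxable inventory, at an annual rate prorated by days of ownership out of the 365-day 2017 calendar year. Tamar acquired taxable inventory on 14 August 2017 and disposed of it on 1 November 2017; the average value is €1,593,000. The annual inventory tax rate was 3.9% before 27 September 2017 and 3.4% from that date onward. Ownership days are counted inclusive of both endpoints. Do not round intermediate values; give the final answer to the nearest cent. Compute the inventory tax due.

14 August – 26 September 2017: 44 days at 3.9% → €1,593,000 × 3.9% × 44/365 = €7,489.2822
27 September – 1 November 2017: 36 days at 3.4% → €1,593,000 × 3.4% × 36/365 = €5,342.0055
Total = €12,831.2877

€12,831.29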